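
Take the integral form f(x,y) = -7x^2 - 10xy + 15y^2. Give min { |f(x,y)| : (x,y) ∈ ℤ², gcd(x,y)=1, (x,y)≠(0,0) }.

descent: ρ → (15,10,-7)  [lands on river]
river: ρ → (-7,18,7)
river: ρ → (7,10,-15)
river: ρ → (-15,20,2)
river: ρ → (2,20,-15)
river: ρ → (-15,10,7)
river: ρ → (7,18,-7)
river: ρ → (-7,10,15)
river: ρ → (15,20,-2)
river: ρ → (-2,20,15)
closes: descent 1, river 10
min |a| on river = 2

2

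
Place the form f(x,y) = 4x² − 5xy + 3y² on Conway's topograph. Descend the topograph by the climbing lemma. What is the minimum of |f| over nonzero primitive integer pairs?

translate: b→3 (≡-5 mod 8), so (4,-5,3)→(4,3,2)
flip: (4,3,2)→(2,-3,4)
translate: b→1 (≡-3 mod 4), so (2,-3,4)→(2,1,3)
reduced (well bottom): (2,1,3) with a≤c, −a<b≤a
well minimum = a = 2

2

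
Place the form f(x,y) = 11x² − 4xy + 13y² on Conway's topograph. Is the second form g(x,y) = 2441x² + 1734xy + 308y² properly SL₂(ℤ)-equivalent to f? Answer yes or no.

D₁ = -556, D₂ = -556
f: reduced (well bottom): (11,-4,13) with a≤c, −a<b≤a
g: flip: (2441,1734,308)→(308,-1734,2441)
g: translate: b→114 (≡-1734 mod 616), so (308,-1734,2441)→(308,114,11)
g: flip: (308,114,11)→(11,-114,308)
g: translate: b→-4 (≡-114 mod 22), so (11,-114,308)→(11,-4,13)
g: reduced (well bottom): (11,-4,13) with a≤c, −a<b≤a
reduced forms (11, -4, 13) vs (11, -4, 13) ⇒ equivalent

yes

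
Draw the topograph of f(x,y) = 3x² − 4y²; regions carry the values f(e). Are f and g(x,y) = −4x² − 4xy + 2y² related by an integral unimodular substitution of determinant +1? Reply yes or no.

D₁ = 48, D₂ = 48
river cycle of f (length 2): (3, 6, -1), (-1, 6, 3)
river cycle of g (length 2): (2, 4, -4), (-4, 4, 2)
cycles differ ⇒ inequivalent

no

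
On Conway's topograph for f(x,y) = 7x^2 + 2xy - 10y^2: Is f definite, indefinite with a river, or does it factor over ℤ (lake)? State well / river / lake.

D = b²−4ac = 2² − 4·7·(-10) = 284
D > 0 non-square ⇒ indefinite ⇒ periodic river

river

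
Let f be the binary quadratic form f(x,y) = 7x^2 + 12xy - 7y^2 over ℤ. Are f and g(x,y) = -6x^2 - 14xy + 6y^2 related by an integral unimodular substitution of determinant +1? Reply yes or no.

D₁ = 340, D₂ = 340
river cycle of f (length 14): (-7, 16, 3), (3, 14, -12), (-12, 10, 5), (5, 10, -12), (-12, 14, 3), (3, 16, -7), (-7, 12, 7), (7, 16, -3), (-3, 14, 12), (12, 10, -5), … (4 more)
river cycle of g (length 6): (6, 14, -6), (-6, 10, 10), (10, 10, -6), (-6, 14, 6), (6, 10, -10), (-10, 10, 6)
cycles differ ⇒ inequivalent

no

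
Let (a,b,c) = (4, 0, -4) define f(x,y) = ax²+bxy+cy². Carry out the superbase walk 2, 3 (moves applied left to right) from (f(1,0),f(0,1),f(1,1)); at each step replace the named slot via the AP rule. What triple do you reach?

start (4,-4,0) = (f(1,0),f(0,1),f(1,1))
replace slot 2: 2·(4+0) − (-4) = 12 → (4,12,0)
replace slot 3: 2·(4+12) − 0 = 32 → (4,12,32)

4,12,32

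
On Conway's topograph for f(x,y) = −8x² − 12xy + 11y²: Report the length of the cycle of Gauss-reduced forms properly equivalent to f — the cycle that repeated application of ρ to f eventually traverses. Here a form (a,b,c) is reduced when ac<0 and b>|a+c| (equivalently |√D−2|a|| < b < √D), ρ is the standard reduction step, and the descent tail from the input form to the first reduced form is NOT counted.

D = 496, ⌊√D⌋ = 22
descent: ρ → (11,12,-8)  [lands on river]
river: ρ → (-8,20,3)
river: ρ → (3,22,-1)
river: ρ → (-1,22,3)
river: ρ → (3,20,-8)
river: ρ → (-8,12,11)
river: ρ → (11,10,-9)
river: ρ → (-9,8,12)
river: ρ → (12,16,-5)
river: ρ → (-5,14,15)
river: ρ → (15,16,-4)
river: ρ → (-4,16,15)
river: ρ → (15,14,-5)
river: ρ → (-5,16,12)
river: ρ → (12,8,-9)
river: ρ → (-9,10,11)
ρ-cycle length = 16 (tail of 1 descent step not counted)

16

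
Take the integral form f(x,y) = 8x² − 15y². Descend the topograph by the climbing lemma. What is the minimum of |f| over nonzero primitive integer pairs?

descent: ρ → (-15,0,8)
descent: ρ → (8,16,-7)  [lands on river]
river: ρ → (-7,12,12)
river: ρ → (12,12,-7)
river: ρ → (-7,16,8)
closes: descent 2, river 4
min |a| on river = 7

7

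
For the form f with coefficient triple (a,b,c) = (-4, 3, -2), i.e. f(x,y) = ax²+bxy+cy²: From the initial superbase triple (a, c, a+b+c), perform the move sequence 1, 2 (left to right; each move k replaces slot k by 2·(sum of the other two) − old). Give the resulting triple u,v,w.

start (-4,-2,-3) = (f(1,0),f(0,1),f(1,1))
replace slot 1: 2·((-2)+(-3)) − (-4) = -6 → (-6,-2,-3)
replace slot 2: 2·((-6)+(-3)) − (-2) = -16 → (-6,-16,-3)

-6,-16,-3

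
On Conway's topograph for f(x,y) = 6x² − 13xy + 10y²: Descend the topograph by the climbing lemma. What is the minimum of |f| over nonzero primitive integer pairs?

translate: b→-1 (≡-13 mod 12), so (6,-13,10)→(6,-1,3)
flip: (6,-1,3)→(3,1,6)
reduced (well bottom): (3,1,6) with a≤c, −a<b≤a
well minimum = a = 3

3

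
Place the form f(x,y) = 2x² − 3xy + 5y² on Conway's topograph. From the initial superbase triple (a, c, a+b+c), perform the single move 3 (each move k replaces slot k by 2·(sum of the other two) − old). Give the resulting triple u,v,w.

start (2,5,4) = (f(1,0),f(0,1),f(1,1))
replace slot 3: 2·(2+5) − 4 = 10 → (2,5,10)

2,5,10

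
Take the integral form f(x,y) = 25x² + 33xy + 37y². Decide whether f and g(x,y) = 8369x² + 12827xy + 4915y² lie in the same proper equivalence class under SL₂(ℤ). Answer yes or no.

D₁ = -2611, D₂ = -2611
f: translate: b→-17 (≡33 mod 50), so (25,33,37)→(25,-17,29)
f: reduced (well bottom): (25,-17,29) with a≤c, −a<b≤a
g: translate: b→-3911 (≡12827 mod 16738), so (8369,12827,4915)→(8369,-3911,457)
g: flip: (8369,-3911,457)→(457,3911,8369)
g: translate: b→255 (≡3911 mod 914), so (457,3911,8369)→(457,255,37)
g: flip: (457,255,37)→(37,-255,457)
g: translate: b→-33 (≡-255 mod 74), so (37,-255,457)→(37,-33,25)
g: flip: (37,-33,25)→(25,33,37)
g: translate: b→-17 (≡33 mod 50), so (25,33,37)→(25,-17,29)
g: reduced (well bottom): (25,-17,29) with a≤c, −a<b≤a
reduced forms (25, -17, 29) vs (25, -17, 29) ⇒ equivalent

yes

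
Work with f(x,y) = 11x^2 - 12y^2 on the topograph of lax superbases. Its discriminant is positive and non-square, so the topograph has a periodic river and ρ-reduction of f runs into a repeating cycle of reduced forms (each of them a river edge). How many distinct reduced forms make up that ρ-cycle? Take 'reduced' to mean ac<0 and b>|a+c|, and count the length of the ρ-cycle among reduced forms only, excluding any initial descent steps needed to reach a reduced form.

D = 528, ⌊√D⌋ = 22
descent: ρ → (-12,0,11)
descent: ρ → (11,22,-1)  [lands on river]
river: ρ → (-1,22,11)
ρ-cycle length = 2 (tail of 2 descent steps not counted)

2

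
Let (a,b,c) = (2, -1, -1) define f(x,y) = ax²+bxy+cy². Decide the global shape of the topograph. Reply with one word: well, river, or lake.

D = b²−4ac = (-1)² − 4·2·(-1) = 9
D = 3² is a perfect square ⇒ form factors over ℤ ⇒ lakes

lake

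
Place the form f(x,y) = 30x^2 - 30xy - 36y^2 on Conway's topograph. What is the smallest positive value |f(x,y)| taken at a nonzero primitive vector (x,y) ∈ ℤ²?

descent: ρ → (-36,30,30)  [lands on river]
river: ρ → (30,30,-36)
river: ρ → (-36,42,24)
river: ρ → (24,54,-24)
river: ρ → (-24,42,36)
river: ρ → (36,30,-30)
river: ρ → (-30,30,36)
river: ρ → (36,42,-24)
river: ρ → (-24,54,24)
river: ρ → (24,42,-36)
closes: descent 1, river 10
min |a| on river = 24

24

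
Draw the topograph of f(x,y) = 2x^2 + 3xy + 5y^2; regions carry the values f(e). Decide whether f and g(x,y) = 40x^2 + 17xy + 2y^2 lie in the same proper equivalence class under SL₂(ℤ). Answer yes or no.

D₁ = -31, D₂ = -31
f: translate: b→-1 (≡3 mod 4), so (2,3,5)→(2,-1,4)
f: reduced (well bottom): (2,-1,4) with a≤c, −a<b≤a
g: flip: (40,17,2)→(2,-17,40)
g: translate: b→-1 (≡-17 mod 4), so (2,-17,40)→(2,-1,4)
g: reduced (well bottom): (2,-1,4) with a≤c, −a<b≤a
reduced forms (2, -1, 4) vs (2, -1, 4) ⇒ equivalent

yes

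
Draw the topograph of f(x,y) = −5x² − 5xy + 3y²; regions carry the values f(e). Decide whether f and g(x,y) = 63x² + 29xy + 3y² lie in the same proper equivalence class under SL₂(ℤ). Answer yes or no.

D₁ = 85, D₂ = 85
river cycle of f (length 6): (3, 5, -5), (-5, 5, 3), (3, 7, -3), (-3, 5, 5), (5, 5, -3), (-3, 7, 3)
river cycle of g (length 6): (3, 7, -3), (-3, 5, 5), (5, 5, -3), (-3, 7, 3), (3, 5, -5), (-5, 5, 3)
cycles coincide ⇒ equivalent

yes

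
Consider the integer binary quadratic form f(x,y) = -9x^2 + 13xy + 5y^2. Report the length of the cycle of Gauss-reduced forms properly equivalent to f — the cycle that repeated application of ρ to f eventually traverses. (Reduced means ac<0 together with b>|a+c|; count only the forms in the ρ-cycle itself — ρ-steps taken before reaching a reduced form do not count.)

D = 349, ⌊√D⌋ = 18
river: ρ → (5,17,-3)
river: ρ → (-3,13,15)
river: ρ → (15,17,-1)
river: ρ → (-1,17,15)
river: ρ → (15,13,-3)
river: ρ → (-3,17,5)
river: ρ → (5,13,-9)
river: ρ → (-9,5,9)
river: ρ → (9,13,-5)
river: ρ → (-5,17,3)
river: ρ → (3,13,-15)
river: ρ → (-15,17,1)
river: ρ → (1,17,-15)
river: ρ → (-15,13,3)
river: ρ → (3,17,-5)
river: ρ → (-5,13,9)
river: ρ → (9,5,-9)
river: ρ → (-9,13,5)
ρ-cycle length = 18 (tail of 0 descent steps not counted)

18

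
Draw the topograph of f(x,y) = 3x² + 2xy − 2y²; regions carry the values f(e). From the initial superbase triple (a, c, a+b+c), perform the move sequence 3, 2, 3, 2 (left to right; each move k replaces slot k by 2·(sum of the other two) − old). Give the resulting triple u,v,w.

start (3,-2,3) = (f(1,0),f(0,1),f(1,1))
replace slot 3: 2·(3+(-2)) − 3 = -1 → (3,-2,-1)
replace slot 2: 2·(3+(-1)) − (-2) = 6 → (3,6,-1)
replace slot 3: 2·(3+6) − (-1) = 19 → (3,6,19)
replace slot 2: 2·(3+19) − 6 = 38 → (3,38,19)

3,38,19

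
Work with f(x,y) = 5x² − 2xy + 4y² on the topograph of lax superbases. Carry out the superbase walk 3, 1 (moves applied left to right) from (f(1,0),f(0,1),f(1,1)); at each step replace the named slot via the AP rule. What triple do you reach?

start (5,4,7) = (f(1,0),f(0,1),f(1,1))
replace slot 3: 2·(5+4) − 7 = 11 → (5,4,11)
replace slot 1: 2·(4+11) − 5 = 25 → (25,4,11)

25,4,11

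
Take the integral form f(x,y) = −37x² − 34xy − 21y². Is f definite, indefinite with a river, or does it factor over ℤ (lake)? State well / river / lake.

D = b²−4ac = (-34)² − 4·(-37)·(-21) = -1952
D < 0 ⇒ definite ⇒ every region one sign ⇒ single well

well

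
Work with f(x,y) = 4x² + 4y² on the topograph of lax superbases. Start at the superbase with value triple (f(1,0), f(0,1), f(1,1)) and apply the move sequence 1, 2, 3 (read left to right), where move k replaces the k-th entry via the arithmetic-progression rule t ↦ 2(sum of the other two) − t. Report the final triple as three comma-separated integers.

start (4,4,8) = (f(1,0),f(0,1),f(1,1))
replace slot 1: 2·(4+8) − 4 = 20 → (20,4,8)
replace slot 2: 2·(20+8) − 4 = 52 → (20,52,8)
replace slot 3: 2·(20+52) − 8 = 136 → (20,52,136)

20,52,136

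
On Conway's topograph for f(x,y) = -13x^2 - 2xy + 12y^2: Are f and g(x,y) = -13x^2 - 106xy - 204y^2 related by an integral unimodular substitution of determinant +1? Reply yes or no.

D₁ = 628, D₂ = 628
river cycle of f (length 34): (12, 2, -13), (-13, 24, 1), (1, 24, -13), (-13, 2, 12), (12, 22, -3), (-3, 20, 19), (19, 18, -4), (-4, 22, 9), (9, 14, -12), (-12, 10, 11), … (24 more)
river cycle of g (length 34): (-13, 24, 1), (1, 24, -13), (-13, 2, 12), (12, 22, -3), (-3, 20, 19), (19, 18, -4), (-4, 22, 9), (9, 14, -12), (-12, 10, 11), (11, 12, -11), … (24 more)
cycles coincide ⇒ equivalent

yes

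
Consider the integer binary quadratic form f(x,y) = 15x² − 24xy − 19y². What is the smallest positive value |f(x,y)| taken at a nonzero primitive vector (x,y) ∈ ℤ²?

descent: ρ → (-19,24,15)  [lands on river]
river: ρ → (15,36,-7)
river: ρ → (-7,34,20)
river: ρ → (20,6,-21)
river: ρ → (-21,36,5)
river: ρ → (5,34,-28)
river: ρ → (-28,22,11)
river: ρ → (11,22,-28)
river: ρ → (-28,34,5)
river: ρ → (5,36,-21)
river: ρ → (-21,6,20)
river: ρ → (20,34,-7)
river: ρ → (-7,36,15)
river: ρ → (15,24,-19)
river: ρ → (-19,14,20)
river: ρ → (20,26,-13)
river: ρ → (-13,26,20)
river: ρ → (20,14,-19)
closes: descent 1, river 18
min |a| on river = 5

5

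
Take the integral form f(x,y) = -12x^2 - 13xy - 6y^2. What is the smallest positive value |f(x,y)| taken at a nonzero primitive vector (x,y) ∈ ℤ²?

translate: b→-11 (≡13 mod 24), so (12,13,6)→(12,-11,5)
flip: (12,-11,5)→(5,11,12)
translate: b→1 (≡11 mod 10), so (5,11,12)→(5,1,6)
reduced (well bottom): (5,1,6) with a≤c, −a<b≤a
well minimum |f| = |-5| = 5 (negative-definite)

5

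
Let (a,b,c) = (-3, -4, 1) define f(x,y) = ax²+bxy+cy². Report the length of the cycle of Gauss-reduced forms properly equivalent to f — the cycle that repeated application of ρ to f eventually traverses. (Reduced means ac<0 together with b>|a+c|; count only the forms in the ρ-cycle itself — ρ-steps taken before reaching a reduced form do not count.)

D = 28, ⌊√D⌋ = 5
descent: ρ → (1,4,-3)  [lands on river]
river: ρ → (-3,2,2)
river: ρ → (2,2,-3)
river: ρ → (-3,4,1)
ρ-cycle length = 4 (tail of 1 descent step not counted)

4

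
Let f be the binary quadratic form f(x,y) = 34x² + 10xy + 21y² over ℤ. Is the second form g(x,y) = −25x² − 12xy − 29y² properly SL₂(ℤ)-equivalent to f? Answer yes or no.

D₁ = -2756, D₂ = -2756
f: flip: (34,10,21)→(21,-10,34)
f: reduced (well bottom): (21,-10,34) with a≤c, −a<b≤a
g is negative-definite; reduce −g:
−g: reduced (well bottom): (25,12,29) with a≤c, −a<b≤a
flip sign back: reduced form of g is (-25,-12,-29)
reduced forms (21, -10, 34) vs (-25, -12, -29) ⇒ inequivalent

no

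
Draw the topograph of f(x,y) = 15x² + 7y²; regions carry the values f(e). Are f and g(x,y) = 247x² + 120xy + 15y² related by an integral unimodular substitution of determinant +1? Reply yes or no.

D₁ = -420, D₂ = -420
f: flip: (15,0,7)→(7,0,15)
f: reduced (well bottom): (7,0,15) with a≤c, −a<b≤a
g: flip: (247,120,15)→(15,-120,247)
g: translate: b→0 (≡-120 mod 30), so (15,-120,247)→(15,0,7)
g: flip: (15,0,7)→(7,0,15)
g: reduced (well bottom): (7,0,15) with a≤c, −a<b≤a
reduced forms (7, 0, 15) vs (7, 0, 15) ⇒ equivalent

yes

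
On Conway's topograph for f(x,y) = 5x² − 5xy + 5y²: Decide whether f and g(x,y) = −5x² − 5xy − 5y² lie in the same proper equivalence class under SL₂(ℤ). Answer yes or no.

D₁ = -75, D₂ = -75
f: translate: b→5 (≡-5 mod 10), so (5,-5,5)→(5,5,5)
f: reduced (well bottom): (5,5,5) with a≤c, −a<b≤a
g is negative-definite; reduce −g:
−g: reduced (well bottom): (5,5,5) with a≤c, −a<b≤a
flip sign back: reduced form of g is (-5,-5,-5)
reduced forms (5, 5, 5) vs (-5, -5, -5) ⇒ inequivalent

no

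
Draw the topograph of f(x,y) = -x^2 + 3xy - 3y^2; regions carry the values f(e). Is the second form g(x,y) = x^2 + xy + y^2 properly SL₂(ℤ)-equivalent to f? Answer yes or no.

D₁ = -3, D₂ = -3
f is negative-definite; reduce −f:
−f: translate: b→1 (≡-3 mod 2), so (1,-3,3)→(1,1,1)
−f: reduced (well bottom): (1,1,1) with a≤c, −a<b≤a
flip sign back: reduced form of f is (-1,-1,-1)
g: reduced (well bottom): (1,1,1) with a≤c, −a<b≤a
reduced forms (-1, -1, -1) vs (1, 1, 1) ⇒ inequivalent

no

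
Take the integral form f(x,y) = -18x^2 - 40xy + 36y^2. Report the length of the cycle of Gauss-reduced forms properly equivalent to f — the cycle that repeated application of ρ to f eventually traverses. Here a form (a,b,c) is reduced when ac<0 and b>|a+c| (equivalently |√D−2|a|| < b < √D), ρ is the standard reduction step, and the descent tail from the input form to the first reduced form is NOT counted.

D = 4192, ⌊√D⌋ = 64
descent: ρ → (36,40,-18)  [lands on river]
river: ρ → (-18,32,44)
river: ρ → (44,56,-6)
river: ρ → (-6,64,4)
river: ρ → (4,64,-6)
river: ρ → (-6,56,44)
river: ρ → (44,32,-18)
river: ρ → (-18,40,36)
river: ρ → (36,32,-22)
river: ρ → (-22,56,12)
river: ρ → (12,64,-2)
river: ρ → (-2,64,12)
river: ρ → (12,56,-22)
river: ρ → (-22,32,36)
ρ-cycle length = 14 (tail of 1 descent step not counted)

14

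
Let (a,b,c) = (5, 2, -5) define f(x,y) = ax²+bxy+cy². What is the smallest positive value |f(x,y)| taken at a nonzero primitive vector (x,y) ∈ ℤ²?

river: ρ → (-5,8,2)
river: ρ → (2,8,-5)
river: ρ → (-5,2,5)
river: ρ → (5,8,-2)
river: ρ → (-2,8,5)
river: ρ → (5,2,-5)
closes: descent 0, river 6
min |a| on river = 2

2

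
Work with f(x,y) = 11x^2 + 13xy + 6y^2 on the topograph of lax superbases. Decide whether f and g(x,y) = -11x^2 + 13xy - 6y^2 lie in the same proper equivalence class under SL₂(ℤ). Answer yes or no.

D₁ = -95, D₂ = -95
f: translate: b→-9 (≡13 mod 22), so (11,13,6)→(11,-9,4)
f: flip: (11,-9,4)→(4,9,11)
f: translate: b→1 (≡9 mod 8), so (4,9,11)→(4,1,6)
f: reduced (well bottom): (4,1,6) with a≤c, −a<b≤a
g is negative-definite; reduce −g:
−g: translate: b→9 (≡-13 mod 22), so (11,-13,6)→(11,9,4)
−g: flip: (11,9,4)→(4,-9,11)
−g: translate: b→-1 (≡-9 mod 8), so (4,-9,11)→(4,-1,6)
−g: reduced (well bottom): (4,-1,6) with a≤c, −a<b≤a
flip sign back: reduced form of g is (-4,1,-6)
reduced forms (4, 1, 6) vs (-4, 1, -6) ⇒ inequivalent

no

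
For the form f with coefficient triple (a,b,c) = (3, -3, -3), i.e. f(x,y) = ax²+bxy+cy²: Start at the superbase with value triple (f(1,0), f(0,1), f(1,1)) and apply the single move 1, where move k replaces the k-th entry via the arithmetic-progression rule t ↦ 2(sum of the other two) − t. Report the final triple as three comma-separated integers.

start (3,-3,-3) = (f(1,0),f(0,1),f(1,1))
replace slot 1: 2·((-3)+(-3)) − 3 = -15 → (-15,-3,-3)

-15,-3,-3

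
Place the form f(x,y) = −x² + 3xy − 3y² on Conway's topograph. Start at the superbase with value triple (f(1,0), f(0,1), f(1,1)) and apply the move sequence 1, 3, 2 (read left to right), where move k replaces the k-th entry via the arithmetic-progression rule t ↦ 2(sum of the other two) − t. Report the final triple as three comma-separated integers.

start (-1,-3,-1) = (f(1,0),f(0,1),f(1,1))
replace slot 1: 2·((-3)+(-1)) − (-1) = -7 → (-7,-3,-1)
replace slot 3: 2·((-7)+(-3)) − (-1) = -19 → (-7,-3,-19)
replace slot 2: 2·((-7)+(-19)) − (-3) = -49 → (-7,-49,-19)

-7,-49,-19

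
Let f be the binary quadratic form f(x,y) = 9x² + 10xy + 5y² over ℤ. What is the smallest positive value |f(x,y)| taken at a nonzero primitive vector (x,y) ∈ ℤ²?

translate: b→-8 (≡10 mod 18), so (9,10,5)→(9,-8,4)
flip: (9,-8,4)→(4,8,9)
translate: b→0 (≡8 mod 8), so (4,8,9)→(4,0,5)
reduced (well bottom): (4,0,5) with a≤c, −a<b≤a
well minimum = a = 4

4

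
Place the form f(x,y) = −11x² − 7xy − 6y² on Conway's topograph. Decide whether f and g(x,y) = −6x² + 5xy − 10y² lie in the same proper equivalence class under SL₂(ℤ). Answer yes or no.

D₁ = -215, D₂ = -215
f is negative-definite; reduce −f:
−f: flip: (11,7,6)→(6,-7,11)
−f: translate: b→5 (≡-7 mod 12), so (6,-7,11)→(6,5,10)
−f: reduced (well bottom): (6,5,10) with a≤c, −a<b≤a
flip sign back: reduced form of f is (-6,-5,-10)
g is negative-definite; reduce −g:
−g: reduced (well bottom): (6,-5,10) with a≤c, −a<b≤a
flip sign back: reduced form of g is (-6,5,-10)
reduced forms (-6, -5, -10) vs (-6, 5, -10) ⇒ inequivalent

no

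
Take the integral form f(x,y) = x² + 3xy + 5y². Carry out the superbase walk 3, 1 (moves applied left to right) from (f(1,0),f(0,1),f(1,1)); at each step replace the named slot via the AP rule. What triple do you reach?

start (1,5,9) = (f(1,0),f(0,1),f(1,1))
replace slot 3: 2·(1+5) − 9 = 3 → (1,5,3)
replace slot 1: 2·(5+3) − 1 = 15 → (15,5,3)

15,5,3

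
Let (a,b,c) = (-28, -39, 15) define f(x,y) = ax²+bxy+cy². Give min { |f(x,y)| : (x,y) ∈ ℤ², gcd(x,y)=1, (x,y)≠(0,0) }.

descent: ρ → (15,39,-28)  [lands on river]
river: ρ → (-28,17,26)
river: ρ → (26,35,-19)
river: ρ → (-19,41,20)
river: ρ → (20,39,-21)
river: ρ → (-21,45,14)
river: ρ → (14,39,-30)
river: ρ → (-30,21,23)
river: ρ → (23,25,-28)
river: ρ → (-28,31,20)
river: ρ → (20,49,-10)
river: ρ → (-10,51,15)
closes: descent 1, river 12
min |a| on river = 10

10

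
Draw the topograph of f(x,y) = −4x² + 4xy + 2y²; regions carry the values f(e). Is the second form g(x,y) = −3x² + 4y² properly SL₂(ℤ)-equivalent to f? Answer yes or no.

D₁ = 48, D₂ = 48
river cycle of f (length 2): (2, 4, -4), (-4, 4, 2)
river cycle of g (length 2): (-3, 6, 1), (1, 6, -3)
cycles differ ⇒ inequivalent

no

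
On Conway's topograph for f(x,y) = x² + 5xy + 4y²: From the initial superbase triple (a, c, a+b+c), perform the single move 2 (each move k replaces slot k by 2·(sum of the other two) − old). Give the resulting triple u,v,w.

start (1,4,10) = (f(1,0),f(0,1),f(1,1))
replace slot 2: 2·(1+10) − 4 = 18 → (1,18,10)

1,18,10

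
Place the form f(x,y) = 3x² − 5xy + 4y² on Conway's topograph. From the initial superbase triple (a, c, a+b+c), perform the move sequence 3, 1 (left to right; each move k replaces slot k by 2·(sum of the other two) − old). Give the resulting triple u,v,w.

start (3,4,2) = (f(1,0),f(0,1),f(1,1))
replace slot 3: 2·(3+4) − 2 = 12 → (3,4,12)
replace slot 1: 2·(4+12) − 3 = 29 → (29,4,12)

29,4,12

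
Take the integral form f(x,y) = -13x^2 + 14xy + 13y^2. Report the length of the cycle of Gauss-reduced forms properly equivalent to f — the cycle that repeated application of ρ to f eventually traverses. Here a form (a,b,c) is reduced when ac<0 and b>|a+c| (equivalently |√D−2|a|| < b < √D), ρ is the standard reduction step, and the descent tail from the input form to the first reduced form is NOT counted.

D = 872, ⌊√D⌋ = 29
river: ρ → (13,12,-14)
river: ρ → (-14,16,11)
river: ρ → (11,28,-2)
river: ρ → (-2,28,11)
river: ρ → (11,16,-14)
river: ρ → (-14,12,13)
river: ρ → (13,14,-13)
river: ρ → (-13,12,14)
river: ρ → (14,16,-11)
river: ρ → (-11,28,2)
river: ρ → (2,28,-11)
river: ρ → (-11,16,14)
river: ρ → (14,12,-13)
river: ρ → (-13,14,13)
ρ-cycle length = 14 (tail of 0 descent steps not counted)

14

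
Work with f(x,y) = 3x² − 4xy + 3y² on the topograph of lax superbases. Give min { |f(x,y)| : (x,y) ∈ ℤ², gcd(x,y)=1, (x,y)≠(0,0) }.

translate: b→2 (≡-4 mod 6), so (3,-4,3)→(3,2,2)
flip: (3,2,2)→(2,-2,3)
translate: b→2 (≡-2 mod 4), so (2,-2,3)→(2,2,3)
reduced (well bottom): (2,2,3) with a≤c, −a<b≤a
well minimum = a = 2

2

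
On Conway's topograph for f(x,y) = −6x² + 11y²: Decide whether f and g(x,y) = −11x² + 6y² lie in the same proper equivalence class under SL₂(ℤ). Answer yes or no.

D₁ = 264, D₂ = 264
river cycle of f (length 6): (-6, 12, 5), (5, 8, -10), (-10, 12, 3), (3, 12, -10), (-10, 8, 5), (5, 12, -6)
river cycle of g (length 6): (6, 12, -5), (-5, 8, 10), (10, 12, -3), (-3, 12, 10), (10, 8, -5), (-5, 12, 6)
cycles differ ⇒ inequivalent

no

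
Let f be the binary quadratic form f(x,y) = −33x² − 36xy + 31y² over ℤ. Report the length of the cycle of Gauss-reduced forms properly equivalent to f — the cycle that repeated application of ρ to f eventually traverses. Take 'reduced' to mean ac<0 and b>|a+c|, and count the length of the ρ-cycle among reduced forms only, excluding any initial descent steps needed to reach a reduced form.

D = 5388, ⌊√D⌋ = 73
descent: ρ → (31,36,-33)  [lands on river]
river: ρ → (-33,30,34)
river: ρ → (34,38,-29)
river: ρ → (-29,20,43)
river: ρ → (43,66,-6)
river: ρ → (-6,66,43)
river: ρ → (43,20,-29)
river: ρ → (-29,38,34)
river: ρ → (34,30,-33)
river: ρ → (-33,36,31)
river: ρ → (31,26,-38)
river: ρ → (-38,50,19)
river: ρ → (19,64,-17)
river: ρ → (-17,72,3)
river: ρ → (3,72,-17)
river: ρ → (-17,64,19)
river: ρ → (19,50,-38)
river: ρ → (-38,26,31)
ρ-cycle length = 18 (tail of 1 descent step not counted)

18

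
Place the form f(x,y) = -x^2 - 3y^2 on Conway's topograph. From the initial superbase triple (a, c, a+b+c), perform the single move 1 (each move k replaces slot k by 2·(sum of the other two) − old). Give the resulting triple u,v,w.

start (-1,-3,-4) = (f(1,0),f(0,1),f(1,1))
replace slot 1: 2·((-3)+(-4)) − (-1) = -13 → (-13,-3,-4)

-13,-3,-4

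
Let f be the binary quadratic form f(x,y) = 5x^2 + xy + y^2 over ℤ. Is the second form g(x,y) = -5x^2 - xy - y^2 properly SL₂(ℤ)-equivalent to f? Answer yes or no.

D₁ = -19, D₂ = -19
f: flip: (5,1,1)→(1,-1,5)
f: translate: b→1 (≡-1 mod 2), so (1,-1,5)→(1,1,5)
f: reduced (well bottom): (1,1,5) with a≤c, −a<b≤a
g is negative-definite; reduce −g:
−g: flip: (5,1,1)→(1,-1,5)
−g: translate: b→1 (≡-1 mod 2), so (1,-1,5)→(1,1,5)
−g: reduced (well bottom): (1,1,5) with a≤c, −a<b≤a
flip sign back: reduced form of g is (-1,-1,-5)
reduced forms (1, 1, 5) vs (-1, -1, -5) ⇒ inequivalent

no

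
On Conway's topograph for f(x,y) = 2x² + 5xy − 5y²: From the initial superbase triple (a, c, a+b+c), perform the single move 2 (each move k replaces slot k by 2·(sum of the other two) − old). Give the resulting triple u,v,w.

start (2,-5,2) = (f(1,0),f(0,1),f(1,1))
replace slot 2: 2·(2+2) − (-5) = 13 → (2,13,2)

2,13,2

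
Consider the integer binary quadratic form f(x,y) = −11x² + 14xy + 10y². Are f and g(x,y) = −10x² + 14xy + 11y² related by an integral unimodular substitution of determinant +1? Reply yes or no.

D₁ = 636, D₂ = 636
river cycle of f (length 10): (10, 6, -15), (-15, 24, 1), (1, 24, -15), (-15, 6, 10), (10, 14, -11), (-11, 8, 13), (13, 18, -6), (-6, 18, 13), (13, 8, -11), (-11, 14, 10)
river cycle of g (length 10): (11, 8, -13), (-13, 18, 6), (6, 18, -13), (-13, 8, 11), (11, 14, -10), (-10, 6, 15), (15, 24, -1), (-1, 24, 15), (15, 6, -10), (-10, 14, 11)
cycles differ ⇒ inequivalent

no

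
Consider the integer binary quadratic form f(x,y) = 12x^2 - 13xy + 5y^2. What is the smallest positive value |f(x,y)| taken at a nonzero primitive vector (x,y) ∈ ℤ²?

translate: b→11 (≡-13 mod 24), so (12,-13,5)→(12,11,4)
flip: (12,11,4)→(4,-11,12)
translate: b→-3 (≡-11 mod 8), so (4,-11,12)→(4,-3,5)
reduced (well bottom): (4,-3,5) with a≤c, −a<b≤a
well minimum = a = 4

4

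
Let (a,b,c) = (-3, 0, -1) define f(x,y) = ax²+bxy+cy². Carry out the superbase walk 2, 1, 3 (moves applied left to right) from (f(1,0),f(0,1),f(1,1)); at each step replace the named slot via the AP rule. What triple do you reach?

start (-3,-1,-4) = (f(1,0),f(0,1),f(1,1))
replace slot 2: 2·((-3)+(-4)) − (-1) = -13 → (-3,-13,-4)
replace slot 1: 2·((-13)+(-4)) − (-3) = -31 → (-31,-13,-4)
replace slot 3: 2·((-31)+(-13)) − (-4) = -84 → (-31,-13,-84)

-31,-13,-84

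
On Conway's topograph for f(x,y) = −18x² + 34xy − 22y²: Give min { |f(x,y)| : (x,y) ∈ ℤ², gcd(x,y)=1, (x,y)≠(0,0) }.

translate: b→2 (≡-34 mod 36), so (18,-34,22)→(18,2,6)
flip: (18,2,6)→(6,-2,18)
reduced (well bottom): (6,-2,18) with a≤c, −a<b≤a
well minimum |f| = |-6| = 6 (negative-definite)

6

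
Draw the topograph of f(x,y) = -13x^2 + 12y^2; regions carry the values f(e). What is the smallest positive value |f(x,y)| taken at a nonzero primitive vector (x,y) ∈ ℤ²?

descent: ρ → (12,24,-1)  [lands on river]
river: ρ → (-1,24,12)
closes: descent 1, river 2
min |a| on river = 1

1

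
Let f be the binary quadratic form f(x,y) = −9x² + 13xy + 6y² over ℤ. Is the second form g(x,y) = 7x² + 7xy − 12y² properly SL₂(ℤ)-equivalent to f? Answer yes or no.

D₁ = 385, D₂ = 385
river cycle of f (length 12): (6, 11, -11), (-11, 11, 6), (6, 13, -9), (-9, 5, 10), (10, 15, -4), (-4, 17, 6), (6, 19, -1), (-1, 19, 6), (6, 17, -4), (-4, 15, 10), … (2 more)
river cycle of g (length 10): (-12, 17, 2), (2, 19, -3), (-3, 17, 8), (8, 15, -5), (-5, 15, 8), (8, 17, -3), (-3, 19, 2), (2, 17, -12), (-12, 7, 7), (7, 7, -12)
cycles differ ⇒ inequivalent

no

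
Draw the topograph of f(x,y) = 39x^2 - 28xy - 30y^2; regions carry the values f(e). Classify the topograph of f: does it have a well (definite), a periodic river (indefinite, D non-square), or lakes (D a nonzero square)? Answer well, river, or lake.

D = b²−4ac = (-28)² − 4·39·(-30) = 5464
D > 0 non-square ⇒ indefinite ⇒ periodic river

river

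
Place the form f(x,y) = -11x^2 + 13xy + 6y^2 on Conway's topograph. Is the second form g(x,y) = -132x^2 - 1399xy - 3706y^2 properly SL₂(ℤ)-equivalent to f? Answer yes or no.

D₁ = 433, D₂ = 433
river cycle of f (length 46): (6, 11, -13), (-13, 15, 4), (4, 17, -9), (-9, 19, 2), (2, 17, -18), (-18, 19, 1), (1, 19, -18), (-18, 17, 2), (2, 19, -9), (-9, 17, 4), … (36 more)
river cycle of g (length 46): (-11, 13, 6), (6, 11, -13), (-13, 15, 4), (4, 17, -9), (-9, 19, 2), (2, 17, -18), (-18, 19, 1), (1, 19, -18), (-18, 17, 2), (2, 19, -9), … (36 more)
cycles coincide ⇒ equivalent

yes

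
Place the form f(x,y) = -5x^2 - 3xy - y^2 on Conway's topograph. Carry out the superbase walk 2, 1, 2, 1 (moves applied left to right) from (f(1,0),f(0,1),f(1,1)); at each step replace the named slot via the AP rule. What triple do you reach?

start (-5,-1,-9) = (f(1,0),f(0,1),f(1,1))
replace slot 2: 2·((-5)+(-9)) − (-1) = -27 → (-5,-27,-9)
replace slot 1: 2·((-27)+(-9)) − (-5) = -67 → (-67,-27,-9)
replace slot 2: 2·((-67)+(-9)) − (-27) = -125 → (-67,-125,-9)
replace slot 1: 2·((-125)+(-9)) − (-67) = -201 → (-201,-125,-9)

-201,-125,-9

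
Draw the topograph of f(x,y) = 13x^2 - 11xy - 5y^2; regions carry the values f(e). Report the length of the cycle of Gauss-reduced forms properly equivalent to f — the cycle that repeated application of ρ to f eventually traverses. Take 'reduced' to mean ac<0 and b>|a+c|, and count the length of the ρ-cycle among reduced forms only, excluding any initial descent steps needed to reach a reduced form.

D = 381, ⌊√D⌋ = 19
descent: ρ → (-5,11,13)  [lands on river]
river: ρ → (13,15,-3)
river: ρ → (-3,15,13)
river: ρ → (13,11,-5)
river: ρ → (-5,19,1)
river: ρ → (1,19,-5)
ρ-cycle length = 6 (tail of 1 descent step not counted)

6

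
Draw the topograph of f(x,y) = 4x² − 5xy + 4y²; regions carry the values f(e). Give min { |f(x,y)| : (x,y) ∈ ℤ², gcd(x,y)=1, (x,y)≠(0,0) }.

translate: b→3 (≡-5 mod 8), so (4,-5,4)→(4,3,3)
flip: (4,3,3)→(3,-3,4)
translate: b→3 (≡-3 mod 6), so (3,-3,4)→(3,3,4)
reduced (well bottom): (3,3,4) with a≤c, −a<b≤a
well minimum = a = 3

3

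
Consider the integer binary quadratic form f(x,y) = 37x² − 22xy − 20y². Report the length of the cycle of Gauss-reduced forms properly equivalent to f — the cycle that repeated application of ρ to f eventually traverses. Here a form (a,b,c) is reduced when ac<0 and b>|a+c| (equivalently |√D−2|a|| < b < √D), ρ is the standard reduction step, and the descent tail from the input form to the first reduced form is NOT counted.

D = 3444, ⌊√D⌋ = 58
descent: ρ → (-20,22,37)  [lands on river]
river: ρ → (37,52,-5)
river: ρ → (-5,58,4)
river: ρ → (4,54,-33)
river: ρ → (-33,12,25)
river: ρ → (25,38,-20)
river: ρ → (-20,42,21)
river: ρ → (21,42,-20)
river: ρ → (-20,38,25)
river: ρ → (25,12,-33)
river: ρ → (-33,54,4)
river: ρ → (4,58,-5)
river: ρ → (-5,52,37)
river: ρ → (37,22,-20)
river: ρ → (-20,58,1)
river: ρ → (1,58,-20)
ρ-cycle length = 16 (tail of 1 descent step not counted)

16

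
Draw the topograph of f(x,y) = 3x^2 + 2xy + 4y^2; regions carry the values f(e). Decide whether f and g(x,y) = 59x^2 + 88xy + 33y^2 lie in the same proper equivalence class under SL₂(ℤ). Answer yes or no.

D₁ = -44, D₂ = -44
f: reduced (well bottom): (3,2,4) with a≤c, −a<b≤a
g: translate: b→-30 (≡88 mod 118), so (59,88,33)→(59,-30,4)
g: flip: (59,-30,4)→(4,30,59)
g: translate: b→-2 (≡30 mod 8), so (4,30,59)→(4,-2,3)
g: flip: (4,-2,3)→(3,2,4)
g: reduced (well bottom): (3,2,4) with a≤c, −a<b≤a
reduced forms (3, 2, 4) vs (3, 2, 4) ⇒ equivalent

yes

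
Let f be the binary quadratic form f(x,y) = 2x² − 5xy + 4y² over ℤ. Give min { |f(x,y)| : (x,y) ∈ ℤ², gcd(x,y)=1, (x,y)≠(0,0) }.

translate: b→-1 (≡-5 mod 4), so (2,-5,4)→(2,-1,1)
flip: (2,-1,1)→(1,1,2)
reduced (well bottom): (1,1,2) with a≤c, −a<b≤a
well minimum = a = 1

1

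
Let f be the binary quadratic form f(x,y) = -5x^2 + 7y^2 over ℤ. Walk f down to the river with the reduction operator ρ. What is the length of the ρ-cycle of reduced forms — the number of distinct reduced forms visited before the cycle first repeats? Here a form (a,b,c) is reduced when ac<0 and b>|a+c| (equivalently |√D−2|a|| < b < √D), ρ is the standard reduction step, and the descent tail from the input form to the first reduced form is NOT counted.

D = 140, ⌊√D⌋ = 11
descent: ρ → (7,0,-5)
descent: ρ → (-5,10,2)  [lands on river]
river: ρ → (2,10,-5)
ρ-cycle length = 2 (tail of 2 descent steps not counted)

2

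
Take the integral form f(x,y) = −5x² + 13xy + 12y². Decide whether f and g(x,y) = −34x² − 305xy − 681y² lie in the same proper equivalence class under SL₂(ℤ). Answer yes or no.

D₁ = 409, D₂ = 409
river cycle of f (length 54): (12, 11, -6), (-6, 13, 10), (10, 7, -9), (-9, 11, 8), (8, 5, -12), (-12, 19, 1), (1, 19, -12), (-12, 5, 8), (8, 11, -9), (-9, 7, 10), … (44 more)
river cycle of g (length 54): (-5, 13, 12), (12, 11, -6), (-6, 13, 10), (10, 7, -9), (-9, 11, 8), (8, 5, -12), (-12, 19, 1), (1, 19, -12), (-12, 5, 8), (8, 11, -9), … (44 more)
cycles coincide ⇒ equivalent

yes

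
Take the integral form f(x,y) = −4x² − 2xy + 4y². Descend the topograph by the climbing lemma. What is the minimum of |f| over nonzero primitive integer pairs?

descent: ρ → (4,2,-4)  [lands on river]
river: ρ → (-4,6,2)
river: ρ → (2,6,-4)
river: ρ → (-4,2,4)
river: ρ → (4,6,-2)
river: ρ → (-2,6,4)
closes: descent 1, river 6
min |a| on river = 2

2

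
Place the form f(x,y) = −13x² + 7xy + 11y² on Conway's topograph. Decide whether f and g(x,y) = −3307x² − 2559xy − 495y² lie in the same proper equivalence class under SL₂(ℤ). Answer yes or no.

D₁ = 621, D₂ = 621
river cycle of f (length 4): (11, 15, -9), (-9, 21, 5), (5, 19, -13), (-13, 7, 11)
river cycle of g (length 4): (-13, 7, 11), (11, 15, -9), (-9, 21, 5), (5, 19, -13)
cycles coincide ⇒ equivalent

yes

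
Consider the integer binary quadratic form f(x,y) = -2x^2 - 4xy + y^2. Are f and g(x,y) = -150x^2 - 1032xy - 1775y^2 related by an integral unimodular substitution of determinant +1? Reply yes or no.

D₁ = 24, D₂ = 24
river cycle of f (length 2): (1, 4, -2), (-2, 4, 1)
river cycle of g (length 2): (-2, 4, 1), (1, 4, -2)
cycles coincide ⇒ equivalent

yes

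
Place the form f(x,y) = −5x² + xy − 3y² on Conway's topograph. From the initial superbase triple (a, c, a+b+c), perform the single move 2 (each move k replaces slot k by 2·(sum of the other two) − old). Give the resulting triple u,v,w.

start (-5,-3,-7) = (f(1,0),f(0,1),f(1,1))
replace slot 2: 2·((-5)+(-7)) − (-3) = -21 → (-5,-21,-7)

-5,-21,-7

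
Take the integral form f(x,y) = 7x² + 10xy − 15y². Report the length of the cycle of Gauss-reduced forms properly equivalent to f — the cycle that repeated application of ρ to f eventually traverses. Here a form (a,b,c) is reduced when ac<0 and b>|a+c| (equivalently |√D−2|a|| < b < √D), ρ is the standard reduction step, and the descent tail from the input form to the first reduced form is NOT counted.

D = 520, ⌊√D⌋ = 22
river: ρ → (-15,20,2)
river: ρ → (2,20,-15)
river: ρ → (-15,10,7)
river: ρ → (7,18,-7)
river: ρ → (-7,10,15)
river: ρ → (15,20,-2)
river: ρ → (-2,20,15)
river: ρ → (15,10,-7)
river: ρ → (-7,18,7)
river: ρ → (7,10,-15)
ρ-cycle length = 10 (tail of 0 descent steps not counted)

10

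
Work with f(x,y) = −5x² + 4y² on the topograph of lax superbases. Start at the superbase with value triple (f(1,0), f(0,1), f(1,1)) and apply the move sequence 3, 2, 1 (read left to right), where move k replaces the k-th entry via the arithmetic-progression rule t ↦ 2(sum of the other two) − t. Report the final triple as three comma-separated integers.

start (-5,4,-1) = (f(1,0),f(0,1),f(1,1))
replace slot 3: 2·((-5)+4) − (-1) = -1 → (-5,4,-1)
replace slot 2: 2·((-5)+(-1)) − 4 = -16 → (-5,-16,-1)
replace slot 1: 2·((-16)+(-1)) − (-5) = -29 → (-29,-16,-1)

-29,-16,-1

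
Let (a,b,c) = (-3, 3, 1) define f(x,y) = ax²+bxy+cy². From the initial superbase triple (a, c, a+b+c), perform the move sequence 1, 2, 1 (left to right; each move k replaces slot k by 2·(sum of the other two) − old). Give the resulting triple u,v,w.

start (-3,1,1) = (f(1,0),f(0,1),f(1,1))
replace slot 1: 2·(1+1) − (-3) = 7 → (7,1,1)
replace slot 2: 2·(7+1) − 1 = 15 → (7,15,1)
replace slot 1: 2·(15+1) − 7 = 25 → (25,15,1)

25,15,1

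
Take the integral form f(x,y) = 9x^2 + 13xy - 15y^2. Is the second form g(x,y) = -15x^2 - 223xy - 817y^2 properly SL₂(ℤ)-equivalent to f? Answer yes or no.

D₁ = 709, D₂ = 709
river cycle of f (length 34): (-15, 17, 7), (7, 25, -3), (-3, 23, 15), (15, 7, -11), (-11, 15, 11), (11, 7, -15), (-15, 23, 3), (3, 25, -7), (-7, 17, 15), (15, 13, -9), … (24 more)
river cycle of g (length 34): (-15, 17, 7), (7, 25, -3), (-3, 23, 15), (15, 7, -11), (-11, 15, 11), (11, 7, -15), (-15, 23, 3), (3, 25, -7), (-7, 17, 15), (15, 13, -9), … (24 more)
cycles coincide ⇒ equivalent

yes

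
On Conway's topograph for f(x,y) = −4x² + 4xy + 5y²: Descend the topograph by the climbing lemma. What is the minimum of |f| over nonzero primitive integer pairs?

river: ρ → (5,6,-3)
river: ρ → (-3,6,5)
river: ρ → (5,4,-4)
river: ρ → (-4,4,5)
closes: descent 0, river 4
min |a| on river = 3

3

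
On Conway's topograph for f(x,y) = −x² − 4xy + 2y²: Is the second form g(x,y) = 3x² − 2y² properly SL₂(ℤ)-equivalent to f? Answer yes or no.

D₁ = 24, D₂ = 24
river cycle of f (length 2): (2, 4, -1), (-1, 4, 2)
river cycle of g (length 2): (-2, 4, 1), (1, 4, -2)
cycles differ ⇒ inequivalent

no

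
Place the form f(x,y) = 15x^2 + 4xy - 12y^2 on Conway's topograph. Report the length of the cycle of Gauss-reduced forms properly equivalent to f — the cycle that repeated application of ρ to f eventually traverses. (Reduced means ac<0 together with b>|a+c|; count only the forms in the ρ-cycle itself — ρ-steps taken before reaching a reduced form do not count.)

D = 736, ⌊√D⌋ = 27
river: ρ → (-12,20,7)
river: ρ → (7,22,-9)
river: ρ → (-9,14,15)
river: ρ → (15,16,-8)
river: ρ → (-8,16,15)
river: ρ → (15,14,-9)
river: ρ → (-9,22,7)
river: ρ → (7,20,-12)
river: ρ → (-12,4,15)
river: ρ → (15,26,-1)
river: ρ → (-1,26,15)
river: ρ → (15,4,-12)
ρ-cycle length = 12 (tail of 0 descent steps not counted)

12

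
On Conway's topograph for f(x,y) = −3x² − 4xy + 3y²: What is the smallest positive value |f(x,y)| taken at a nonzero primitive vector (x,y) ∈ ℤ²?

descent: ρ → (3,4,-3)  [lands on river]
river: ρ → (-3,2,4)
river: ρ → (4,6,-1)
river: ρ → (-1,6,4)
river: ρ → (4,2,-3)
river: ρ → (-3,4,3)
river: ρ → (3,2,-4)
river: ρ → (-4,6,1)
river: ρ → (1,6,-4)
river: ρ → (-4,2,3)
closes: descent 1, river 10
min |a| on river = 1

1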